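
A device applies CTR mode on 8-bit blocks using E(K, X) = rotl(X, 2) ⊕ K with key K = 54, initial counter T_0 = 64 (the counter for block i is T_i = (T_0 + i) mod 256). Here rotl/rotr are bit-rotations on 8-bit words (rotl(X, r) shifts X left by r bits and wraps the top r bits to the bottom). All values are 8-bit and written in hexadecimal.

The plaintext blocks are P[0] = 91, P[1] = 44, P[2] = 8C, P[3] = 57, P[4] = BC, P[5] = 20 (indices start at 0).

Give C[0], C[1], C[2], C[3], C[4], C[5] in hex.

CTR encryption: S_i = E(K, T_i) where T_i is the counter for block i; C_i = P_i ⊕ S_i.
C[0]: T = 64, S = E(K, T) = C5; 91 ⊕ C5 = 54.
C[1]: T = 65, S = E(K, T) = C1; 44 ⊕ C1 = 85.
C[2]: T = 66, S = E(K, T) = CD; 8C ⊕ CD = 41.
C[3]: T = 67, S = E(K, T) = C9; 57 ⊕ C9 = 9E.
C[4]: T = 68, S = E(K, T) = F5; BC ⊕ F5 = 49.
C[5]: T = 69, S = E(K, T) = F1; 20 ⊕ F1 = D1.

C[0] = 54, C[1] = 85, C[2] = 41, C[3] = 9E, C[4] = 49, C[5] = D1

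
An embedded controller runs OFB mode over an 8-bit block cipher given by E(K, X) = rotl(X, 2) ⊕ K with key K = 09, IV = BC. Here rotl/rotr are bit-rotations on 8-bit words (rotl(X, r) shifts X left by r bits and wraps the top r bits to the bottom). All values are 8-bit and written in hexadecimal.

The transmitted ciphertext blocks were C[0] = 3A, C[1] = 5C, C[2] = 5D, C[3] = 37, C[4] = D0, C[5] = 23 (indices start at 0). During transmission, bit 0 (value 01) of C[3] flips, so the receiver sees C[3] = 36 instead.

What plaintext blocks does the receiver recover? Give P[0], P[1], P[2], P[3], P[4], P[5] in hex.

P[0] = C1, P[1] = BA, P[2] = CF, P[3] = 75, P[4] = D4, P[5] = 3A

OFB decryption: S_i = E(K, S_{i−1}) with S_{−1} = IV; P_i = C_i ⊕ S_i.
Only C[3] changed, to 36. In OFB, a change in C_i flips the same bit in P_i only; the keystream is unaffected. Decrypting the received ciphertext:
P[0]: S = E(K, BC) = FB; 3A ⊕ FB = C1.
P[1]: S = E(K, FB) = E6; 5C ⊕ E6 = BA.
P[2]: S = E(K, E6) = 92; 5D ⊕ 92 = CF.
P[3]: S = E(K, 92) = 43; 36 ⊕ 43 = 75.
P[4]: S = E(K, 43) = 04; D0 ⊕ 04 = D4.
P[5]: S = E(K, 04) = 19; 23 ⊕ 19 = 3A.
Blocks that differ from the original plaintext: P[3].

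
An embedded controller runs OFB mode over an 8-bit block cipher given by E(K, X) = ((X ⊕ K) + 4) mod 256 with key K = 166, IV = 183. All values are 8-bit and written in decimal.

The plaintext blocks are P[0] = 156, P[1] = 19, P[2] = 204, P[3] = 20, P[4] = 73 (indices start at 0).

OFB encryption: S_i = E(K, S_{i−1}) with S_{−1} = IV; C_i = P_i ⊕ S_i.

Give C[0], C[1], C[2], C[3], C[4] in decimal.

C[0]: S = E(K, 183) = 21; 156 ⊕ 21 = 137.
C[1]: S = E(K, 21) = 183; 19 ⊕ 183 = 164.
C[2]: S = E(K, 183) = 21; 204 ⊕ 21 = 217.
C[3]: S = E(K, 21) = 183; 20 ⊕ 183 = 163.
C[4]: S = E(K, 183) = 21; 73 ⊕ 21 = 92.

C[0] = 137, C[1] = 164, C[2] = 217, C[3] = 163, C[4] = 92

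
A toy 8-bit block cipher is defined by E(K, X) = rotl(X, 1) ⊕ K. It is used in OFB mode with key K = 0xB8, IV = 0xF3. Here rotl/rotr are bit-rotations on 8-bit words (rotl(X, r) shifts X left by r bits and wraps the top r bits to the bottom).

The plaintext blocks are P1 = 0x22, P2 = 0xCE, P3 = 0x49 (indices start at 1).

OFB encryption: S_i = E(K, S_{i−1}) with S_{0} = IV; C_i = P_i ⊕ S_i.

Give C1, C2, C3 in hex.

C1: S = E(K, 0xF3) = 0x5F; 0x22 ⊕ 0x5F = 0x7D.
C2: S = E(K, 0x5F) = 0x06; 0xCE ⊕ 0x06 = 0xC8.
C3: S = E(K, 0x06) = 0xB4; 0x49 ⊕ 0xB4 = 0xFD.

C1 = 0x7D, C2 = 0xC8, C3 = 0xFD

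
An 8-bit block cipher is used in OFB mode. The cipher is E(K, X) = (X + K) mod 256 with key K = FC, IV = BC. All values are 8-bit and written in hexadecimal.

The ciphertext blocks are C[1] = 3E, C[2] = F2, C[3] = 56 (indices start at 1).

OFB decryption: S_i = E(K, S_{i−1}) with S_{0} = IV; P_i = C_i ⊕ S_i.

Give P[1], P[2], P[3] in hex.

P[1] = 86, P[2] = 46, P[3] = E6

P[1]: S = E(K, BC) = B8; 3E ⊕ B8 = 86.
P[2]: S = E(K, B8) = B4; F2 ⊕ B4 = 46.
P[3]: S = E(K, B4) = B0; 56 ⊕ B0 = E6.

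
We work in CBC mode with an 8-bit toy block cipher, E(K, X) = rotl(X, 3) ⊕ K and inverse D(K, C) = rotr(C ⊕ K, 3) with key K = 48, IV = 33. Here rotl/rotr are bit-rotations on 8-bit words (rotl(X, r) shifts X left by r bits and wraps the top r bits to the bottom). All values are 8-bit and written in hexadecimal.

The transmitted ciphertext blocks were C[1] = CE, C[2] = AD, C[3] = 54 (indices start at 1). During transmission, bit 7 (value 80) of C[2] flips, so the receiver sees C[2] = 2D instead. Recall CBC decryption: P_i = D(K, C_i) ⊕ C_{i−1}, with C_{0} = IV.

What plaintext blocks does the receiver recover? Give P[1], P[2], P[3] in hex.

Only C[2] changed, to 2D. In CBC, a change in C_i garbles P_i and flips the same bit in P_{i+1}. Decrypting the received ciphertext:
P[1]: D(K, CE) = D0; D0 ⊕ 33 = E3.
P[2]: D(K, 2D) = AC; AC ⊕ CE = 62.
P[3]: D(K, 54) = 83; 83 ⊕ 2D = AE.
Blocks that differ from the original plaintext: P[2], P[3].

P[1] = E3, P[2] = 62, P[3] = AE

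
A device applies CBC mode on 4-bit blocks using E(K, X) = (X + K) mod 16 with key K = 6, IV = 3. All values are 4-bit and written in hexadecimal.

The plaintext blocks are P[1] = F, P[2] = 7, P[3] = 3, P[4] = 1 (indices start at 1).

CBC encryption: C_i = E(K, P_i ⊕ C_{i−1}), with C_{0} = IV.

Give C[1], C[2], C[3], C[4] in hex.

C[1] = 2, C[2] = B, C[3] = E, C[4] = 5

C[1]: P[1] ⊕ 3 = C; E(K, C) = 2.
C[2]: P[2] ⊕ 2 = 5; E(K, 5) = B.
C[3]: P[3] ⊕ B = 8; E(K, 8) = E.
C[4]: P[4] ⊕ E = F; E(K, F) = 5.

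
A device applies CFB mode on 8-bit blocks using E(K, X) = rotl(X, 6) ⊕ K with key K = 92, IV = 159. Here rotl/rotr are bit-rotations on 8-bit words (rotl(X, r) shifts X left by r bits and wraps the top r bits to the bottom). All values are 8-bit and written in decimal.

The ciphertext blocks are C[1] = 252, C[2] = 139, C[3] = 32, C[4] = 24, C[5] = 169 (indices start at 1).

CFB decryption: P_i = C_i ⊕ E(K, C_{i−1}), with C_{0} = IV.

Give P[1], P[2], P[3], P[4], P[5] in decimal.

P[1] = 71, P[2] = 232, P[3] = 158, P[4] = 76, P[5] = 243

P[1]: E(K, 159) = 187; 252 ⊕ 187 = 71.
P[2]: E(K, 252) = 99; 139 ⊕ 99 = 232.
P[3]: E(K, 139) = 190; 32 ⊕ 190 = 158.
P[4]: E(K, 32) = 84; 24 ⊕ 84 = 76.
P[5]: E(K, 24) = 90; 169 ⊕ 90 = 243.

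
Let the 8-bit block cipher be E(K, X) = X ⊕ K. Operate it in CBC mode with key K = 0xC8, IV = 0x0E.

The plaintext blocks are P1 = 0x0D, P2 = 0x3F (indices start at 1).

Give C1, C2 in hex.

C1 = 0xCB, C2 = 0x3C

CBC encryption: C_i = E(K, P_i ⊕ C_{i−1}), with C_{0} = IV.
C1: P1 ⊕ 0x0E = 0x03; E(K, 0x03) = 0xCB.
C2: P2 ⊕ 0xCB = 0xF4; E(K, 0xF4) = 0x3C.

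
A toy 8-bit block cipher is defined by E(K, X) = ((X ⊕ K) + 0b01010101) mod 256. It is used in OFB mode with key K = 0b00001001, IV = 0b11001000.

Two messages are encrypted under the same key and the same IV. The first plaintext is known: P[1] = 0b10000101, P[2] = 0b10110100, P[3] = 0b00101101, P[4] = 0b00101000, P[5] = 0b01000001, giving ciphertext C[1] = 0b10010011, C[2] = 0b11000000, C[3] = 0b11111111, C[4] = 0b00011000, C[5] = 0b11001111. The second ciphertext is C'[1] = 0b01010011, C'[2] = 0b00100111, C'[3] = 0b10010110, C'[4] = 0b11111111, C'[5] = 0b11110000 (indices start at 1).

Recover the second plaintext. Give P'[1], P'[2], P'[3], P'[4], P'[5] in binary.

P'[1] = 0b01000101, P'[2] = 0b01010011, P'[3] = 0b01000100, P'[4] = 0b11001111, P'[5] = 0b01111110

In OFB with a reused IV, both messages share the same keystream S_i, so C_i ⊕ C'_i = P_i ⊕ P'_i and thus P'_i = P_i ⊕ C_i ⊕ C'_i.
P'[1]: 0b10000101 ⊕ 0b10010011 ⊕ 0b01010011 = 0b01000101.
P'[2]: 0b10110100 ⊕ 0b11000000 ⊕ 0b00100111 = 0b01010011.
P'[3]: 0b00101101 ⊕ 0b11111111 ⊕ 0b10010110 = 0b01000100.
P'[4]: 0b00101000 ⊕ 0b00011000 ⊕ 0b11111111 = 0b11001111.
P'[5]: 0b01000001 ⊕ 0b11001111 ⊕ 0b11110000 = 0b01111110.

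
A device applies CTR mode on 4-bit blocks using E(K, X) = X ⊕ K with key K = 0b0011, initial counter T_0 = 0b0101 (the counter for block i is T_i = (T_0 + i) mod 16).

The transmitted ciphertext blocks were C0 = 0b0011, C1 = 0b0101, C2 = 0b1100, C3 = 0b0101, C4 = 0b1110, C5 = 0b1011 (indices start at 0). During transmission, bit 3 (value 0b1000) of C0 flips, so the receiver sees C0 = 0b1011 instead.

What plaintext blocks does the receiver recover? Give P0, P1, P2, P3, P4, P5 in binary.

CTR decryption: S_i = E(K, T_i) where T_i is the counter for block i; P_i = C_i ⊕ S_i.
Only C0 changed, to 0b1011. In CTR, a change in C_i flips the same bit in P_i only; the keystream is unaffected. Decrypting the received ciphertext:
P0: T = 0b0101, S = E(K, T) = 0b0110; 0b1011 ⊕ 0b0110 = 0b1101.
P1: T = 0b0110, S = E(K, T) = 0b0101; 0b0101 ⊕ 0b0101 = 0b0000.
P2: T = 0b0111, S = E(K, T) = 0b0100; 0b1100 ⊕ 0b0100 = 0b1000.
P3: T = 0b1000, S = E(K, T) = 0b1011; 0b0101 ⊕ 0b1011 = 0b1110.
P4: T = 0b1001, S = E(K, T) = 0b1010; 0b1110 ⊕ 0b1010 = 0b0100.
P5: T = 0b1010, S = E(K, T) = 0b1001; 0b1011 ⊕ 0b1001 = 0b0010.
Blocks that differ from the original plaintext: P0.

P0 = 0b1101, P1 = 0b0000, P2 = 0b1000, P3 = 0b1110, P4 = 0b0100, P5 = 0b0010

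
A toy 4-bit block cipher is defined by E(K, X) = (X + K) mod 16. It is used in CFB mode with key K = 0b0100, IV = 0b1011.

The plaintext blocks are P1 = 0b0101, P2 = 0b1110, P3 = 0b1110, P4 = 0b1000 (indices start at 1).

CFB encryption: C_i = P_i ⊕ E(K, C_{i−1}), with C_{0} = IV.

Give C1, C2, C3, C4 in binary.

C1: E(K, 0b1011) = 0b1111; 0b0101 ⊕ 0b1111 = 0b1010.
C2: E(K, 0b1010) = 0b1110; 0b1110 ⊕ 0b1110 = 0b0000.
C3: E(K, 0b0000) = 0b0100; 0b1110 ⊕ 0b0100 = 0b1010.
C4: E(K, 0b1010) = 0b1110; 0b1000 ⊕ 0b1110 = 0b0110.

C1 = 0b1010, C2 = 0b0000, C3 = 0b1010, C4 = 0b0110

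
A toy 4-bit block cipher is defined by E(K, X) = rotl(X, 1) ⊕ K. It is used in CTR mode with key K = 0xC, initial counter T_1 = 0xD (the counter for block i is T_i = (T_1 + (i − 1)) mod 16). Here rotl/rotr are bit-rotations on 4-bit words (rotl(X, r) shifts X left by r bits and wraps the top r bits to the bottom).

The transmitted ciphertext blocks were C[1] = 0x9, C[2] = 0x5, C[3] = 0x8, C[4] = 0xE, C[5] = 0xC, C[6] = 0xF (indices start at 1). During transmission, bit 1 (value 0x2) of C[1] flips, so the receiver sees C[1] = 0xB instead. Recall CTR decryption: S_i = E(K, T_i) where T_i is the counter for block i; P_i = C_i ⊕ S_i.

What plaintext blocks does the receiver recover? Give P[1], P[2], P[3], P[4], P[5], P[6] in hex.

P[1] = 0xC, P[2] = 0x4, P[3] = 0xB, P[4] = 0x2, P[5] = 0x2, P[6] = 0x7

Only C[1] changed, to 0xB. In CTR, a change in C_i flips the same bit in P_i only; the keystream is unaffected. Decrypting the received ciphertext:
P[1]: T = 0xD, S = E(K, T) = 0x7; 0xB ⊕ 0x7 = 0xC.
P[2]: T = 0xE, S = E(K, T) = 0x1; 0x5 ⊕ 0x1 = 0x4.
P[3]: T = 0xF, S = E(K, T) = 0x3; 0x8 ⊕ 0x3 = 0xB.
P[4]: T = 0x0, S = E(K, T) = 0xC; 0xE ⊕ 0xC = 0x2.
P[5]: T = 0x1, S = E(K, T) = 0xE; 0xC ⊕ 0xE = 0x2.
P[6]: T = 0x2, S = E(K, T) = 0x8; 0xF ⊕ 0x8 = 0x7.
Blocks that differ from the original plaintext: P[1].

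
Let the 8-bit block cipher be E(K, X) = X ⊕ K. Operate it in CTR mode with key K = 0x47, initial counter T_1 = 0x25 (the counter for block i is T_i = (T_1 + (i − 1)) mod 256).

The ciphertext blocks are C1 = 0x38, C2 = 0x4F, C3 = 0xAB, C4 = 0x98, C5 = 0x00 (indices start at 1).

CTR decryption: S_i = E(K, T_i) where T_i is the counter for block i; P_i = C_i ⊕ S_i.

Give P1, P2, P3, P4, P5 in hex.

P1: T = 0x25, S = E(K, T) = 0x62; 0x38 ⊕ 0x62 = 0x5A.
P2: T = 0x26, S = E(K, T) = 0x61; 0x4F ⊕ 0x61 = 0x2E.
P3: T = 0x27, S = E(K, T) = 0x60; 0xAB ⊕ 0x60 = 0xCB.
P4: T = 0x28, S = E(K, T) = 0x6F; 0x98 ⊕ 0x6F = 0xF7.
P5: T = 0x29, S = E(K, T) = 0x6E; 0x00 ⊕ 0x6E = 0x6E.

P1 = 0x5A, P2 = 0x2E, P3 = 0xCB, P4 = 0xF7, P5 = 0x6E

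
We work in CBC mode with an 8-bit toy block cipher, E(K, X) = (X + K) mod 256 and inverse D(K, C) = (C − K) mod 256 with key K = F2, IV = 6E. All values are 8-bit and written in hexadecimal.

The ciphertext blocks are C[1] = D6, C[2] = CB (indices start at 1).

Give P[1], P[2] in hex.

P[1] = 8A, P[2] = 0F

CBC decryption: P_i = D(K, C_i) ⊕ C_{i−1}, with C_{0} = IV.
P[1]: D(K, D6) = E4; E4 ⊕ 6E = 8A.
P[2]: D(K, CB) = D9; D9 ⊕ D6 = 0F.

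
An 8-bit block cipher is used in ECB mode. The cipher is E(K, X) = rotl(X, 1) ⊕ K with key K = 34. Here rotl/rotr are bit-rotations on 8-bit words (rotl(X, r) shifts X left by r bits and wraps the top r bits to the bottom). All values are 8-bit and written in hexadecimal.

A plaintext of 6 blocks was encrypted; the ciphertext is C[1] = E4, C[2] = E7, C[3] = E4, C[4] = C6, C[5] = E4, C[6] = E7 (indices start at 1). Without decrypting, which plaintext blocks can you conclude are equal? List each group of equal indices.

ECB encrypts each block independently with the same key, so equal ciphertext blocks imply equal plaintext blocks.
C[1] = C[3] = C[5] = E4, so P[1] = P[3] = P[5].
C[2] = C[6] = E7, so P[2] = P[6].

P[1] = P[3] = P[5]; P[2] = P[6]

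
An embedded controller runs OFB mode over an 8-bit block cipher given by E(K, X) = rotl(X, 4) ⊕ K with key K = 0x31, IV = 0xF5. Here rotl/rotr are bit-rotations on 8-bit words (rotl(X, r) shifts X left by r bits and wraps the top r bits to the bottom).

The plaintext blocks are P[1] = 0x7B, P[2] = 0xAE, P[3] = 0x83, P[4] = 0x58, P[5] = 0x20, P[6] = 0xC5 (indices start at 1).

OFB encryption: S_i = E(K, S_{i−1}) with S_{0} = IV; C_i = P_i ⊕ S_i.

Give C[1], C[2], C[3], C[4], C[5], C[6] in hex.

C[1] = 0x15, C[2] = 0x79, C[3] = 0xCF, C[4] = 0xAD, C[5] = 0x4E, C[6] = 0x12

C[1]: S = E(K, 0xF5) = 0x6E; 0x7B ⊕ 0x6E = 0x15.
C[2]: S = E(K, 0x6E) = 0xD7; 0xAE ⊕ 0xD7 = 0x79.
C[3]: S = E(K, 0xD7) = 0x4C; 0x83 ⊕ 0x4C = 0xCF.
C[4]: S = E(K, 0x4C) = 0xF5; 0x58 ⊕ 0xF5 = 0xAD.
C[5]: S = E(K, 0xF5) = 0x6E; 0x20 ⊕ 0x6E = 0x4E.
C[6]: S = E(K, 0x6E) = 0xD7; 0xC5 ⊕ 0xD7 = 0x12.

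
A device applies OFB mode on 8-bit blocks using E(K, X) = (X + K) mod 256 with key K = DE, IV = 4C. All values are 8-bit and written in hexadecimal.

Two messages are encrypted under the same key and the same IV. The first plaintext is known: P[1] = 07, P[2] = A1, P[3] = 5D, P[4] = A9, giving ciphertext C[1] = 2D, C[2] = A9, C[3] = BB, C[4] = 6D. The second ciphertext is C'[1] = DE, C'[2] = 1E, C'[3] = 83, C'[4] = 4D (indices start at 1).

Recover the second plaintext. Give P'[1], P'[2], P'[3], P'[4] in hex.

In OFB with a reused IV, both messages share the same keystream S_i, so C_i ⊕ C'_i = P_i ⊕ P'_i and thus P'_i = P_i ⊕ C_i ⊕ C'_i.
P'[1]: 07 ⊕ 2D ⊕ DE = F4.
P'[2]: A1 ⊕ A9 ⊕ 1E = 16.
P'[3]: 5D ⊕ BB ⊕ 83 = 65.
P'[4]: A9 ⊕ 6D ⊕ 4D = 89.

P'[1] = F4, P'[2] = 16, P'[3] = 65, P'[4] = 89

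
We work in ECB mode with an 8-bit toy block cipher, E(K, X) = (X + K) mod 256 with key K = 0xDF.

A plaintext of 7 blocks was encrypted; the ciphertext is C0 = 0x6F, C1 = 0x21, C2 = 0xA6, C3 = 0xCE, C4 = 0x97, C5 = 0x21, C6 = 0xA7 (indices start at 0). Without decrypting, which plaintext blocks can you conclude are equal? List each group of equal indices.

P1 = P5

ECB encrypts each block independently with the same key, so equal ciphertext blocks imply equal plaintext blocks.
C1 = C5 = 0x21, so P1 = P5.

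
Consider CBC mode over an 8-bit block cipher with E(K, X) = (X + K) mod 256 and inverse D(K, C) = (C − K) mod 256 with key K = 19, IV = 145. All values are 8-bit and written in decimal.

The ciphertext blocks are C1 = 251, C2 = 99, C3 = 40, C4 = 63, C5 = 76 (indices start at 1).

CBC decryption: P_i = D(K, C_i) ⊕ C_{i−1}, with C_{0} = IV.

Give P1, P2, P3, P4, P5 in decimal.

P1: D(K, 251) = 232; 232 ⊕ 145 = 121.
P2: D(K, 99) = 80; 80 ⊕ 251 = 171.
P3: D(K, 40) = 21; 21 ⊕ 99 = 118.
P4: D(K, 63) = 44; 44 ⊕ 40 = 4.
P5: D(K, 76) = 57; 57 ⊕ 63 = 6.

P1 = 121, P2 = 171, P3 = 118, P4 = 4, P5 = 6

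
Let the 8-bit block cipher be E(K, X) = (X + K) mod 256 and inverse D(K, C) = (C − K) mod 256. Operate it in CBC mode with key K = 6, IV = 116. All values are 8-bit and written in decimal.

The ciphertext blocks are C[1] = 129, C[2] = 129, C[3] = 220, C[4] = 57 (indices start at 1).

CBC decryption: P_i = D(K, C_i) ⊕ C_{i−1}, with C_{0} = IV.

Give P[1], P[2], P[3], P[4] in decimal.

P[1]: D(K, 129) = 123; 123 ⊕ 116 = 15.
P[2]: D(K, 129) = 123; 123 ⊕ 129 = 250.
P[3]: D(K, 220) = 214; 214 ⊕ 129 = 87.
P[4]: D(K, 57) = 51; 51 ⊕ 220 = 239.

P[1] = 15, P[2] = 250, P[3] = 87, P[4] = 239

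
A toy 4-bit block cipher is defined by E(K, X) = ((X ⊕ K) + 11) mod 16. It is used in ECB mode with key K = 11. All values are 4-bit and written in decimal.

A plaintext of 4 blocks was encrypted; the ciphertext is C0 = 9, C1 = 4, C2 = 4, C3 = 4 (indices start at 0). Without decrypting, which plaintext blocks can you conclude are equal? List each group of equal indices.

ECB encrypts each block independently with the same key, so equal ciphertext blocks imply equal plaintext blocks.
C1 = C2 = C3 = 4, so P1 = P2 = P3.

P1 = P2 = P3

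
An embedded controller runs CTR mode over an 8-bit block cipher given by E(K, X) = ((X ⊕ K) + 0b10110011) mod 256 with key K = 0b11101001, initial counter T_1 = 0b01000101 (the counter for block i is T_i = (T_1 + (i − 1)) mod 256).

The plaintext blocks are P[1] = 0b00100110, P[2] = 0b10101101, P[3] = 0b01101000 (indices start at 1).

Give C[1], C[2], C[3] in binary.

CTR encryption: S_i = E(K, T_i) where T_i is the counter for block i; C_i = P_i ⊕ S_i.
C[1]: T = 0b01000101, S = E(K, T) = 0b01011111; 0b00100110 ⊕ 0b01011111 = 0b01111001.
C[2]: T = 0b01000110, S = E(K, T) = 0b01100010; 0b10101101 ⊕ 0b01100010 = 0b11001111.
C[3]: T = 0b01000111, S = E(K, T) = 0b01100001; 0b01101000 ⊕ 0b01100001 = 0b00001001.

C[1] = 0b01111001, C[2] = 0b11001111, C[3] = 0b00001001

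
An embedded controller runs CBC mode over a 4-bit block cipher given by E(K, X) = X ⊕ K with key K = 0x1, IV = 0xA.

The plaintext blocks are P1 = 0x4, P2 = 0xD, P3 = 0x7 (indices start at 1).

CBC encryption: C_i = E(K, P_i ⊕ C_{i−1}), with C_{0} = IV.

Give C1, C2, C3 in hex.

C1: P1 ⊕ 0xA = 0xE; E(K, 0xE) = 0xF.
C2: P2 ⊕ 0xF = 0x2; E(K, 0x2) = 0x3.
C3: P3 ⊕ 0x3 = 0x4; E(K, 0x4) = 0x5.

C1 = 0xF, C2 = 0x3, C3 = 0x5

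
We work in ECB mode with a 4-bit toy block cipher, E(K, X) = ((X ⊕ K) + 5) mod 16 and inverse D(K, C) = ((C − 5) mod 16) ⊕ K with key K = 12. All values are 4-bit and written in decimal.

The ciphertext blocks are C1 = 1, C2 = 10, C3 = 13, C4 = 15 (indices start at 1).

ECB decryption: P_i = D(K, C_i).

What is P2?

P2: D(K, 10) = 9.

P2 = 9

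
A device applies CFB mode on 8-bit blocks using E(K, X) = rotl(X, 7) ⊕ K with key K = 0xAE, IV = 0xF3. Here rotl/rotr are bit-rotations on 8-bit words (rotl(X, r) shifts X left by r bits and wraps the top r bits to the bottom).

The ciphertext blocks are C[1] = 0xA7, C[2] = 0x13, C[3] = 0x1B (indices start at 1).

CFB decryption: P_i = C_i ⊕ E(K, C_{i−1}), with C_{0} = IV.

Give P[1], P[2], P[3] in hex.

P[1]: E(K, 0xF3) = 0x57; 0xA7 ⊕ 0x57 = 0xF0.
P[2]: E(K, 0xA7) = 0x7D; 0x13 ⊕ 0x7D = 0x6E.
P[3]: E(K, 0x13) = 0x27; 0x1B ⊕ 0x27 = 0x3C.

P[1] = 0xF0, P[2] = 0x6E, P[3] = 0x3C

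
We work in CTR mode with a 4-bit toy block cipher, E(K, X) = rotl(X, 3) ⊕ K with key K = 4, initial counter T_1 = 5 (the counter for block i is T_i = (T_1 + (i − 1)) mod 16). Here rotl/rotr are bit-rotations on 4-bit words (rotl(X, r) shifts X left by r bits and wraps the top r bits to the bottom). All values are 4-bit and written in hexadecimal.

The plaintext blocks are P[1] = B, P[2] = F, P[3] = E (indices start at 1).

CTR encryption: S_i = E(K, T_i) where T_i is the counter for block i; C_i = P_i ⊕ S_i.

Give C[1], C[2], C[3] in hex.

C[1] = 5, C[2] = 8, C[3] = 1

C[1]: T = 5, S = E(K, T) = E; B ⊕ E = 5.
C[2]: T = 6, S = E(K, T) = 7; F ⊕ 7 = 8.
C[3]: T = 7, S = E(K, T) = F; E ⊕ F = 1.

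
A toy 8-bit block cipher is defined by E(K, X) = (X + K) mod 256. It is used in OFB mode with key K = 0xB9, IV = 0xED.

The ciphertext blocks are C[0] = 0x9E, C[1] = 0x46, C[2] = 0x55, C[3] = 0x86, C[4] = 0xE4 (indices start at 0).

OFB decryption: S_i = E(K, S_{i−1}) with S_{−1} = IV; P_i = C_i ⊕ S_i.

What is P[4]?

P[0]: S = E(K, 0xED) = 0xA6; 0x9E ⊕ 0xA6 = 0x38.
P[1]: S = E(K, 0xA6) = 0x5F; 0x46 ⊕ 0x5F = 0x19.
P[2]: S = E(K, 0x5F) = 0x18; 0x55 ⊕ 0x18 = 0x4D.
P[3]: S = E(K, 0x18) = 0xD1; 0x86 ⊕ 0xD1 = 0x57.
P[4]: S = E(K, 0xD1) = 0x8A; 0xE4 ⊕ 0x8A = 0x6E.

P[4] = 0x6E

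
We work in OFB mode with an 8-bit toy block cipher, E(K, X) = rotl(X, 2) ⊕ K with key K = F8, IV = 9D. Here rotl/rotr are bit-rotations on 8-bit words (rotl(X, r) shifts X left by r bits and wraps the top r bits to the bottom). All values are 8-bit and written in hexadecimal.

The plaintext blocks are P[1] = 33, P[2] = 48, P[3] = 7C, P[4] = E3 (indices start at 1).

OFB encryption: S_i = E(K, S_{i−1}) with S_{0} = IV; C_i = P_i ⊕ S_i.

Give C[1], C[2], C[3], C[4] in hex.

C[1]: S = E(K, 9D) = 8E; 33 ⊕ 8E = BD.
C[2]: S = E(K, 8E) = C2; 48 ⊕ C2 = 8A.
C[3]: S = E(K, C2) = F3; 7C ⊕ F3 = 8F.
C[4]: S = E(K, F3) = 37; E3 ⊕ 37 = D4.

C[1] = BD, C[2] = 8A, C[3] = 8F, C[4] = D4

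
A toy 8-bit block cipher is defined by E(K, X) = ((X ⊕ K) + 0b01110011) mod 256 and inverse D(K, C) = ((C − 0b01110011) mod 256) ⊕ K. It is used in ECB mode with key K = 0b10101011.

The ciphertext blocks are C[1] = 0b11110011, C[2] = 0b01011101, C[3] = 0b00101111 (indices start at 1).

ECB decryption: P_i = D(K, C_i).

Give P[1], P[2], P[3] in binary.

P[1] = 0b00101011, P[2] = 0b01000001, P[3] = 0b00010111

P[1]: D(K, 0b11110011) = 0b00101011.
P[2]: D(K, 0b01011101) = 0b01000001.
P[3]: D(K, 0b00101111) = 0b00010111.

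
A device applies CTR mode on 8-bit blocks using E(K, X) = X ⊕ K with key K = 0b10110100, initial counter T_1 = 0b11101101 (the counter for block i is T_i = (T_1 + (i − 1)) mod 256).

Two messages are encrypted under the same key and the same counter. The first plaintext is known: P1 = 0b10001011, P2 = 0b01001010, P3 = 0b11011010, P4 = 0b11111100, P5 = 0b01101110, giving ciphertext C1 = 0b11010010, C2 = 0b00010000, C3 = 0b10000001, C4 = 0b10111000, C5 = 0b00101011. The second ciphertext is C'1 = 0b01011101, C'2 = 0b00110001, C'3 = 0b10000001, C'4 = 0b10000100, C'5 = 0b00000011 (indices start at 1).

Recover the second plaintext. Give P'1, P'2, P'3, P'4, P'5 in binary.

In CTR with a reused counter, both messages share the same keystream S_i, so C_i ⊕ C'_i = P_i ⊕ P'_i and thus P'_i = P_i ⊕ C_i ⊕ C'_i.
P'1: 0b10001011 ⊕ 0b11010010 ⊕ 0b01011101 = 0b00000100.
P'2: 0b01001010 ⊕ 0b00010000 ⊕ 0b00110001 = 0b01101011.
P'3: 0b11011010 ⊕ 0b10000001 ⊕ 0b10000001 = 0b11011010.
P'4: 0b11111100 ⊕ 0b10111000 ⊕ 0b10000100 = 0b11000000.
P'5: 0b01101110 ⊕ 0b00101011 ⊕ 0b00000011 = 0b01000110.

P'1 = 0b00000100, P'2 = 0b01101011, P'3 = 0b11011010, P'4 = 0b11000000, P'5 = 0b01000110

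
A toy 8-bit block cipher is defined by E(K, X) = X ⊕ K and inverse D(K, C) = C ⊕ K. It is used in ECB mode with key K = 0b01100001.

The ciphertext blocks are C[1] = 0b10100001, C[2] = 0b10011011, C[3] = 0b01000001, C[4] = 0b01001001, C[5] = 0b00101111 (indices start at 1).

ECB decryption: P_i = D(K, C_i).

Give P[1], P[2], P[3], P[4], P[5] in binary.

P[1] = 0b11000000, P[2] = 0b11111010, P[3] = 0b00100000, P[4] = 0b00101000, P[5] = 0b01001110

P[1]: D(K, 0b10100001) = 0b11000000.
P[2]: D(K, 0b10011011) = 0b11111010.
P[3]: D(K, 0b01000001) = 0b00100000.
P[4]: D(K, 0b01001001) = 0b00101000.
P[5]: D(K, 0b00101111) = 0b01001110.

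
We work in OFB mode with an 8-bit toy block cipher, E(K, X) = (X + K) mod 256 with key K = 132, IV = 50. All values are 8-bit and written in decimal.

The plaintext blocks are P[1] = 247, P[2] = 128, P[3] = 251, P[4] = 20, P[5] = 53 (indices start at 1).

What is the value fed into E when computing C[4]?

190

OFB encryption: S_i = E(K, S_{i−1}) with S_{0} = IV; C_i = P_i ⊕ S_i.
C[1]: S = E(K, 50) = 182; 247 ⊕ 182 = 65.
C[2]: S = E(K, 182) = 58; 128 ⊕ 58 = 186.
C[3]: S = E(K, 58) = 190; 251 ⊕ 190 = 69.
C[4]: S = E(K, 190) = 66; 20 ⊕ 66 = 86.
So the input to E for block [4] is 190.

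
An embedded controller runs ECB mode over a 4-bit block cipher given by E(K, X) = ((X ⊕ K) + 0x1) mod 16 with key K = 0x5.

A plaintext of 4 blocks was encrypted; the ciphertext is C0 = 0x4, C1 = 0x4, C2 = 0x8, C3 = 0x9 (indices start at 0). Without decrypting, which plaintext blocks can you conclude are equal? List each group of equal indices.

P0 = P1

ECB encrypts each block independently with the same key, so equal ciphertext blocks imply equal plaintext blocks.
C0 = C1 = 0x4, so P0 = P1.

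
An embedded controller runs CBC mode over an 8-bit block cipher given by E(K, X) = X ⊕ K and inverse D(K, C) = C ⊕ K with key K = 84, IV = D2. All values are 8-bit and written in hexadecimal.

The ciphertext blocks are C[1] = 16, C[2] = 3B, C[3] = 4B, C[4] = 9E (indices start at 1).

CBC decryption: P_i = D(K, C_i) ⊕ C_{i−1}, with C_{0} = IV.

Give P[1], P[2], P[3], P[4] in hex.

P[1]: D(K, 16) = 92; 92 ⊕ D2 = 40.
P[2]: D(K, 3B) = BF; BF ⊕ 16 = A9.
P[3]: D(K, 4B) = CF; CF ⊕ 3B = F4.
P[4]: D(K, 9E) = 1A; 1A ⊕ 4B = 51.

P[1] = 40, P[2] = A9, P[3] = F4, P[4] = 51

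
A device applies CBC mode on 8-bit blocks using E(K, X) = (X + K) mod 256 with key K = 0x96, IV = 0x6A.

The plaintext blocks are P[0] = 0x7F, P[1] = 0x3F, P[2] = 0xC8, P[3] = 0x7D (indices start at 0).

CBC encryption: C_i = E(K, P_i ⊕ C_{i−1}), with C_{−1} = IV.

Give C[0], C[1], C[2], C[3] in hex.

C[0] = 0xAB, C[1] = 0x2A, C[2] = 0x78, C[3] = 0x9B

C[0]: P[0] ⊕ 0x6A = 0x15; E(K, 0x15) = 0xAB.
C[1]: P[1] ⊕ 0xAB = 0x94; E(K, 0x94) = 0x2A.
C[2]: P[2] ⊕ 0x2A = 0xE2; E(K, 0xE2) = 0x78.
C[3]: P[3] ⊕ 0x78 = 0x05; E(K, 0x05) = 0x9B.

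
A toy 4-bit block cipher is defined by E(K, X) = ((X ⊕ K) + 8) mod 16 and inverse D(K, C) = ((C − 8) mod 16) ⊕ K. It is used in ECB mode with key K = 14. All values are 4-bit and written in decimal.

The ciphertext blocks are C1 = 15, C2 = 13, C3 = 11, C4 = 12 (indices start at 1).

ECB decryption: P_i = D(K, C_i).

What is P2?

P2 = 11

P2: D(K, 13) = 11.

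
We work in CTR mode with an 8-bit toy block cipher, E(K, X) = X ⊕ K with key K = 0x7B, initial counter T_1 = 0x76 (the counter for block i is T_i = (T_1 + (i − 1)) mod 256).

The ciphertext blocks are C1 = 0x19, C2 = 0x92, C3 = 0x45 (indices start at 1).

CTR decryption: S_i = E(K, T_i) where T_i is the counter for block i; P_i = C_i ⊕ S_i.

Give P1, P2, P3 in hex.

P1: T = 0x76, S = E(K, T) = 0x0D; 0x19 ⊕ 0x0D = 0x14.
P2: T = 0x77, S = E(K, T) = 0x0C; 0x92 ⊕ 0x0C = 0x9E.
P3: T = 0x78, S = E(K, T) = 0x03; 0x45 ⊕ 0x03 = 0x46.

P1 = 0x14, P2 = 0x9E, P3 = 0x46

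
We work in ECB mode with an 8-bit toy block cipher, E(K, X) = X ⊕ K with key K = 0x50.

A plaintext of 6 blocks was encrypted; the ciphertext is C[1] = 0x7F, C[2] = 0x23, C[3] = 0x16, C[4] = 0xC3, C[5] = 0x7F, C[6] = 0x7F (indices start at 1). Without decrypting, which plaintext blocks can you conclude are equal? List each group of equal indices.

P[1] = P[5] = P[6]

ECB encrypts each block independently with the same key, so equal ciphertext blocks imply equal plaintext blocks.
C[1] = C[5] = C[6] = 0x7F, so P[1] = P[5] = P[6].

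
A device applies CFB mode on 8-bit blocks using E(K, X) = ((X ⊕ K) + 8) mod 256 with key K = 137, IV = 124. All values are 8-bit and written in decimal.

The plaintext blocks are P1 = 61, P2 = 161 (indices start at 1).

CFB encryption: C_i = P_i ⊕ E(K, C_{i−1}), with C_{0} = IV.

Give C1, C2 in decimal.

C1: E(K, 124) = 253; 61 ⊕ 253 = 192.
C2: E(K, 192) = 81; 161 ⊕ 81 = 240.

C1 = 192, C2 = 240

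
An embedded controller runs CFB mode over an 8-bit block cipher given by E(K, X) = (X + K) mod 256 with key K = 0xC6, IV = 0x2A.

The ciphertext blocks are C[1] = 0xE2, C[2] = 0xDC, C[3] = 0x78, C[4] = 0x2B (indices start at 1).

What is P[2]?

P[2] = 0x74

CFB decryption: P_i = C_i ⊕ E(K, C_{i−1}), with C_{0} = IV.
P[2]: E(K, 0xE2) = 0xA8; 0xDC ⊕ 0xA8 = 0x74.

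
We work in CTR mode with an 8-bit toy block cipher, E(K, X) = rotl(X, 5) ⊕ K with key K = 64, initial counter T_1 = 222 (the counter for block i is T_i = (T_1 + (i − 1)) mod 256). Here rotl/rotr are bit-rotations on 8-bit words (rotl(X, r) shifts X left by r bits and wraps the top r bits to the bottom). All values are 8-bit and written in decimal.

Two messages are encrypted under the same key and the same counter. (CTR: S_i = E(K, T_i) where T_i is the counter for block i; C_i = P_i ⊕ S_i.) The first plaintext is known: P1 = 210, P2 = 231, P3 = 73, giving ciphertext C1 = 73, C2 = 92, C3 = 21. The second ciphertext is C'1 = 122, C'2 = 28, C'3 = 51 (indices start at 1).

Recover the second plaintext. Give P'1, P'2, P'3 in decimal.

P'1 = 225, P'2 = 167, P'3 = 111

In CTR with a reused counter, both messages share the same keystream S_i, so C_i ⊕ C'_i = P_i ⊕ P'_i and thus P'_i = P_i ⊕ C_i ⊕ C'_i.
P'1: 210 ⊕ 73 ⊕ 122 = 225.
P'2: 231 ⊕ 92 ⊕ 28 = 167.
P'3: 73 ⊕ 21 ⊕ 51 = 111.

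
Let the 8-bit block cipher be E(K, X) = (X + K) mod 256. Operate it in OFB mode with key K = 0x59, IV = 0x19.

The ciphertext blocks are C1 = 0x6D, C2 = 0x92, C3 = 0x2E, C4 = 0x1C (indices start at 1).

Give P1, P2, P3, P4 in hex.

OFB decryption: S_i = E(K, S_{i−1}) with S_{0} = IV; P_i = C_i ⊕ S_i.
P1: S = E(K, 0x19) = 0x72; 0x6D ⊕ 0x72 = 0x1F.
P2: S = E(K, 0x72) = 0xCB; 0x92 ⊕ 0xCB = 0x59.
P3: S = E(K, 0xCB) = 0x24; 0x2E ⊕ 0x24 = 0x0A.
P4: S = E(K, 0x24) = 0x7D; 0x1C ⊕ 0x7D = 0x61.

P1 = 0x1F, P2 = 0x59, P3 = 0x0A, P4 = 0x61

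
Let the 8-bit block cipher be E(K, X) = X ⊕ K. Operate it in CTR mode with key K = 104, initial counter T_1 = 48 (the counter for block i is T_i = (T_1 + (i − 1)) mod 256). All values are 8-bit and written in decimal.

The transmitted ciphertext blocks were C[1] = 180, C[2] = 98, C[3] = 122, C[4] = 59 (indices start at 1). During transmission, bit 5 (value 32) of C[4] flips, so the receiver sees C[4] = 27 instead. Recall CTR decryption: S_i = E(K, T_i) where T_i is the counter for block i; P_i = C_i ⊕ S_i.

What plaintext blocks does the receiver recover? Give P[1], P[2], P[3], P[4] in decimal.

P[1] = 236, P[2] = 59, P[3] = 32, P[4] = 64

Only C[4] changed, to 27. In CTR, a change in C_i flips the same bit in P_i only; the keystream is unaffected. Decrypting the received ciphertext:
P[1]: T = 48, S = E(K, T) = 88; 180 ⊕ 88 = 236.
P[2]: T = 49, S = E(K, T) = 89; 98 ⊕ 89 = 59.
P[3]: T = 50, S = E(K, T) = 90; 122 ⊕ 90 = 32.
P[4]: T = 51, S = E(K, T) = 91; 27 ⊕ 91 = 64.
Blocks that differ from the original plaintext: P[4].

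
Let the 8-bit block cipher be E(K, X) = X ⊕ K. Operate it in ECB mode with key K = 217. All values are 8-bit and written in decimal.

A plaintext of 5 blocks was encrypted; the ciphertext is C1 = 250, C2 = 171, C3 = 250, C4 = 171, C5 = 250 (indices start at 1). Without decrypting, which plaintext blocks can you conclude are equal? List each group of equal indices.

ECB encrypts each block independently with the same key, so equal ciphertext blocks imply equal plaintext blocks.
C1 = C3 = C5 = 250, so P1 = P3 = P5.
C2 = C4 = 171, so P2 = P4.

P1 = P3 = P5; P2 = P4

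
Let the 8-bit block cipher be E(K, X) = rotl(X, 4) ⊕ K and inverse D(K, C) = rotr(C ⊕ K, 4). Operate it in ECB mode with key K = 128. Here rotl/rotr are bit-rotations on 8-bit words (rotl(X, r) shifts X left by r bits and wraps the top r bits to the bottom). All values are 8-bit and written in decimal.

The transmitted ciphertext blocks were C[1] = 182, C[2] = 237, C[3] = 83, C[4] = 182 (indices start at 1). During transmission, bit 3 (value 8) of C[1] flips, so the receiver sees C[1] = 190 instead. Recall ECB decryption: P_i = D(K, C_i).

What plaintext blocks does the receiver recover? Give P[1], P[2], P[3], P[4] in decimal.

P[1] = 227, P[2] = 214, P[3] = 61, P[4] = 99

Only C[1] changed, to 190. In ECB, a change in C_i affects only P_i. Decrypting the received ciphertext:
P[1]: D(K, 190) = 227.
P[2]: D(K, 237) = 214.
P[3]: D(K, 83) = 61.
P[4]: D(K, 182) = 99.
Blocks that differ from the original plaintext: P[1].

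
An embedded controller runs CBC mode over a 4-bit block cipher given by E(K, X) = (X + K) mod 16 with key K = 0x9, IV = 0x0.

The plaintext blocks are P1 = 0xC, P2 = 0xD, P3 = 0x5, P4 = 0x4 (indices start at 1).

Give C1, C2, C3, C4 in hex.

CBC encryption: C_i = E(K, P_i ⊕ C_{i−1}), with C_{0} = IV.
C1: P1 ⊕ 0x0 = 0xC; E(K, 0xC) = 0x5.
C2: P2 ⊕ 0x5 = 0x8; E(K, 0x8) = 0x1.
C3: P3 ⊕ 0x1 = 0x4; E(K, 0x4) = 0xD.
C4: P4 ⊕ 0xD = 0x9; E(K, 0x9) = 0x2.

C1 = 0x5, C2 = 0x1, C3 = 0xD, C4 = 0x2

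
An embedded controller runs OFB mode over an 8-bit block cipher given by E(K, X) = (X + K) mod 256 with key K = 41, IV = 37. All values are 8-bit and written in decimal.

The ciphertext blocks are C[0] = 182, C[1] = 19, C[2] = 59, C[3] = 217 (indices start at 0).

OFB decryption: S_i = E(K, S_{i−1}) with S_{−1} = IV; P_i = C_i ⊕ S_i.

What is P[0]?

P[0] = 248

P[0]: S = E(K, 37) = 78; 182 ⊕ 78 = 248.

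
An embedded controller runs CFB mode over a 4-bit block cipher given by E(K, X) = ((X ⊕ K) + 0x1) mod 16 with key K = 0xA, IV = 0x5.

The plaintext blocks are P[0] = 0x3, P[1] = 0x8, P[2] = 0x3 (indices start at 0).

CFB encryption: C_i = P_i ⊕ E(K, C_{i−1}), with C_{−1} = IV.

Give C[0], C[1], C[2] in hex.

C[0]: E(K, 0x5) = 0x0; 0x3 ⊕ 0x0 = 0x3.
C[1]: E(K, 0x3) = 0xA; 0x8 ⊕ 0xA = 0x2.
C[2]: E(K, 0x2) = 0x9; 0x3 ⊕ 0x9 = 0xA.

C[0] = 0x3, C[1] = 0x2, C[2] = 0xA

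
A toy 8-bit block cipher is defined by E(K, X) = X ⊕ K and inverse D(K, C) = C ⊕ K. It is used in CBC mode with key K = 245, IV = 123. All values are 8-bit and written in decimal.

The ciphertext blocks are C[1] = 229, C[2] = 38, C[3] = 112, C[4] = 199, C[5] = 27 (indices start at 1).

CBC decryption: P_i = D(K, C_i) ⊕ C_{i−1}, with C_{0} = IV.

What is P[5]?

P[5] = 41

P[5]: D(K, 27) = 238; 238 ⊕ 199 = 41.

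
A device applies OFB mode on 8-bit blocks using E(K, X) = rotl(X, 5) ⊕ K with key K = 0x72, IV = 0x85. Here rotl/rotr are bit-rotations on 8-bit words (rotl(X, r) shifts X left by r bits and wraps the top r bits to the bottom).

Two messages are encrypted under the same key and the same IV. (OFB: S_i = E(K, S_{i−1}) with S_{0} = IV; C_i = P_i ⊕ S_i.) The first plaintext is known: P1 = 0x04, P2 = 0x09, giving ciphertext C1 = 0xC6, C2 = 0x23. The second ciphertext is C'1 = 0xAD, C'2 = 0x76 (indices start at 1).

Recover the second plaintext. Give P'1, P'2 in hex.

P'1 = 0x6F, P'2 = 0x5C

In OFB with a reused IV, both messages share the same keystream S_i, so C_i ⊕ C'_i = P_i ⊕ P'_i and thus P'_i = P_i ⊕ C_i ⊕ C'_i.
P'1: 0x04 ⊕ 0xC6 ⊕ 0xAD = 0x6F.
P'2: 0x09 ⊕ 0x23 ⊕ 0x76 = 0x5C.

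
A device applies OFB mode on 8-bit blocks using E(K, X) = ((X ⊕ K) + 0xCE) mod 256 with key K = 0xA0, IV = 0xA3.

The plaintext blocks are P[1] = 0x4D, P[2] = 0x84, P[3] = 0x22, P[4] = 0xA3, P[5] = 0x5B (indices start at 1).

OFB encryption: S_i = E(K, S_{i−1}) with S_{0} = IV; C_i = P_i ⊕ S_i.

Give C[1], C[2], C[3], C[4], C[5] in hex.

C[1] = 0x9C, C[2] = 0xBB, C[3] = 0x4F, C[4] = 0x38, C[5] = 0x52

C[1]: S = E(K, 0xA3) = 0xD1; 0x4D ⊕ 0xD1 = 0x9C.
C[2]: S = E(K, 0xD1) = 0x3F; 0x84 ⊕ 0x3F = 0xBB.
C[3]: S = E(K, 0x3F) = 0x6D; 0x22 ⊕ 0x6D = 0x4F.
C[4]: S = E(K, 0x6D) = 0x9B; 0xA3 ⊕ 0x9B = 0x38.
C[5]: S = E(K, 0x9B) = 0x09; 0x5B ⊕ 0x09 = 0x52.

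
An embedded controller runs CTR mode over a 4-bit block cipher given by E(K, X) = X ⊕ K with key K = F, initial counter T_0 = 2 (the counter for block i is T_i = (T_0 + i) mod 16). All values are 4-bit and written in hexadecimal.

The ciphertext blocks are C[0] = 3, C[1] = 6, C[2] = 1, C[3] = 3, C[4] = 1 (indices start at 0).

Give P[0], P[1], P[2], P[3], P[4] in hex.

CTR decryption: S_i = E(K, T_i) where T_i is the counter for block i; P_i = C_i ⊕ S_i.
P[0]: T = 2, S = E(K, T) = D; 3 ⊕ D = E.
P[1]: T = 3, S = E(K, T) = C; 6 ⊕ C = A.
P[2]: T = 4, S = E(K, T) = B; 1 ⊕ B = A.
P[3]: T = 5, S = E(K, T) = A; 3 ⊕ A = 9.
P[4]: T = 6, S = E(K, T) = 9; 1 ⊕ 9 = 8.

P[0] = E, P[1] = A, P[2] = A, P[3] = 9, P[4] = 8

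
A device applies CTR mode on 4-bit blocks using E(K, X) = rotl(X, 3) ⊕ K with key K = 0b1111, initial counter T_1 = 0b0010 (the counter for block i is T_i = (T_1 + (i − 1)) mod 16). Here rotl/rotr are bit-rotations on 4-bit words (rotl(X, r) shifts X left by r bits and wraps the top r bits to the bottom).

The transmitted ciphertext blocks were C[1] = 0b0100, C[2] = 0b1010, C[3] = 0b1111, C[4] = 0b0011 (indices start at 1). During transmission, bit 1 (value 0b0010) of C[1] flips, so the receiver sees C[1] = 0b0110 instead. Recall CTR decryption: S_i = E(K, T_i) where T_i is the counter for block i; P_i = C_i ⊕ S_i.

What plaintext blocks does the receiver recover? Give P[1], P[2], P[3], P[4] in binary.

Only C[1] changed, to 0b0110. In CTR, a change in C_i flips the same bit in P_i only; the keystream is unaffected. Decrypting the received ciphertext:
P[1]: T = 0b0010, S = E(K, T) = 0b1110; 0b0110 ⊕ 0b1110 = 0b1000.
P[2]: T = 0b0011, S = E(K, T) = 0b0110; 0b1010 ⊕ 0b0110 = 0b1100.
P[3]: T = 0b0100, S = E(K, T) = 0b1101; 0b1111 ⊕ 0b1101 = 0b0010.
P[4]: T = 0b0101, S = E(K, T) = 0b0101; 0b0011 ⊕ 0b0101 = 0b0110.
Blocks that differ from the original plaintext: P[1].

P[1] = 0b1000, P[2] = 0b1100, P[3] = 0b0010, P[4] = 0b0110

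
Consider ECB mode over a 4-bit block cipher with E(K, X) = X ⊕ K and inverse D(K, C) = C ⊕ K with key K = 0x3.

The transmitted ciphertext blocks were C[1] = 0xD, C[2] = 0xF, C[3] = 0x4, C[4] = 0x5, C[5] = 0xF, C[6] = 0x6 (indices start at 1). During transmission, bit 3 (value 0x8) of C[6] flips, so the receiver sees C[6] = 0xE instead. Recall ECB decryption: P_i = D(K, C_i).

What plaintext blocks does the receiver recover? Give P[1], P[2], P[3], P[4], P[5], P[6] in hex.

Only C[6] changed, to 0xE. In ECB, a change in C_i affects only P_i. Decrypting the received ciphertext:
P[1]: D(K, 0xD) = 0xE.
P[2]: D(K, 0xF) = 0xC.
P[3]: D(K, 0x4) = 0x7.
P[4]: D(K, 0x5) = 0x6.
P[5]: D(K, 0xF) = 0xC.
P[6]: D(K, 0xE) = 0xD.
Blocks that differ from the original plaintext: P[6].

P[1] = 0xE, P[2] = 0xC, P[3] = 0x7, P[4] = 0x6, P[5] = 0xC, P[6] = 0xD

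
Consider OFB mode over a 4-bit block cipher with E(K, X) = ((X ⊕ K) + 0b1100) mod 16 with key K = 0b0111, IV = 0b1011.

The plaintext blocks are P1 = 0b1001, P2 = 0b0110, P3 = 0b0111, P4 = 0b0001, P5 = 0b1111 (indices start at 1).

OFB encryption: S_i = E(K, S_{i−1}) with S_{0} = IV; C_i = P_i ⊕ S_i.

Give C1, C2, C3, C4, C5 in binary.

C1 = 0b0001, C2 = 0b1101, C3 = 0b1111, C4 = 0b1010, C5 = 0b0111

C1: S = E(K, 0b1011) = 0b1000; 0b1001 ⊕ 0b1000 = 0b0001.
C2: S = E(K, 0b1000) = 0b1011; 0b0110 ⊕ 0b1011 = 0b1101.
C3: S = E(K, 0b1011) = 0b1000; 0b0111 ⊕ 0b1000 = 0b1111.
C4: S = E(K, 0b1000) = 0b1011; 0b0001 ⊕ 0b1011 = 0b1010.
C5: S = E(K, 0b1011) = 0b1000; 0b1111 ⊕ 0b1000 = 0b0111.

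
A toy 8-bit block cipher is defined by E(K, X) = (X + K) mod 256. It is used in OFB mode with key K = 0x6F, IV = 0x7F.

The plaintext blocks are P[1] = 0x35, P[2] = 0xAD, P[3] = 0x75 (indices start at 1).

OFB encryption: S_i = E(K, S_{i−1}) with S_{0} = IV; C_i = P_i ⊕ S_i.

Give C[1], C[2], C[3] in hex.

C[1]: S = E(K, 0x7F) = 0xEE; 0x35 ⊕ 0xEE = 0xDB.
C[2]: S = E(K, 0xEE) = 0x5D; 0xAD ⊕ 0x5D = 0xF0.
C[3]: S = E(K, 0x5D) = 0xCC; 0x75 ⊕ 0xCC = 0xB9.

C[1] = 0xDB, C[2] = 0xF0, C[3] = 0xB9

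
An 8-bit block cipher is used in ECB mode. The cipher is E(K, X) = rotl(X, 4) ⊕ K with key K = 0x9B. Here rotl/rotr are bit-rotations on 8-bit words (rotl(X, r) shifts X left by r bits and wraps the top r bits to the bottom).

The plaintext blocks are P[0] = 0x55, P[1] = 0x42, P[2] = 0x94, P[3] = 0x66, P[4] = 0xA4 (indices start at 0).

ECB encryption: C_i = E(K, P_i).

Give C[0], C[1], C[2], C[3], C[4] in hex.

C[0]: E(K, 0x55) = 0xCE.
C[1]: E(K, 0x42) = 0xBF.
C[2]: E(K, 0x94) = 0xD2.
C[3]: E(K, 0x66) = 0xFD.
C[4]: E(K, 0xA4) = 0xD1.

C[0] = 0xCE, C[1] = 0xBF, C[2] = 0xD2, C[3] = 0xFD, C[4] = 0xD1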